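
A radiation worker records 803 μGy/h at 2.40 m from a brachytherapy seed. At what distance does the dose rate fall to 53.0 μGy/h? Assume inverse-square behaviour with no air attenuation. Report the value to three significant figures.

By the inverse-square law, d₂ = d₁·√(I₁/I₂).
I₁/I₂ = 803/53.0 = 15.15, so d₂ = 2.40 × √15.15 = 9.342 m.

9.34 m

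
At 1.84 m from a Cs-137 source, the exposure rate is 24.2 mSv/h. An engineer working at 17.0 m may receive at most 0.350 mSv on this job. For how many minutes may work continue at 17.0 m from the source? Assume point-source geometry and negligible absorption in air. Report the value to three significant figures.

Intensity scales as (d₁/d₂)², so rate at 17.0 m:
(1.84/17.0)² = 0.01171, so 24.2 × 0.01171 = 0.2834 mSv/h.
Stay time = 0.350 mSv ÷ 0.2834 mSv/h = 1.235 h = 74.10 min.

74.1 min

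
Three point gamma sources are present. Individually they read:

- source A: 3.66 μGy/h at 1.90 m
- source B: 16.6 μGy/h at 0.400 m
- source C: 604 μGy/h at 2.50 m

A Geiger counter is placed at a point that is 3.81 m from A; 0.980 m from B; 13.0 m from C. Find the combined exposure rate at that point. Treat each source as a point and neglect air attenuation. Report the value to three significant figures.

Each source contributes Iᵢ·(dᵢ/rᵢ)²; contributions add.
A: 3.66 × (1.90/3.81)² = 0.9102 μGy/h
B: 16.6 × (0.400/0.980)² = 2.766 μGy/h
C: 604 × (2.50/13.0)² = 22.34 μGy/h
Total = 0.9102 + 2.766 + 22.34 = 26.02 μGy/h.

26.0 μGy/h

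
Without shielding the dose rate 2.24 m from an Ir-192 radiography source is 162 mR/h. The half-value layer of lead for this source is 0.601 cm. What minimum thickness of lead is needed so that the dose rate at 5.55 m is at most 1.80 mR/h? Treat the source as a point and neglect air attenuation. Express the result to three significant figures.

At 5.55 m, distance alone gives (2.24/5.55)² = 0.1629, so 162 × 0.1629 = 26.39 mR/h.
Further attenuation needed: 26.39/1.80 = 14.66.
n = log₂(14.66) = 3.874 half-value layers.
Thickness = 3.874 × 0.601 cm = 2.328 cm.

2.33 cm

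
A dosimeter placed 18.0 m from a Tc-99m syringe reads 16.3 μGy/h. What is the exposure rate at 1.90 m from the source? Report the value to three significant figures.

1460 μGy/h

Using I₁d₁² = I₂d₂², scaling from 18.0 m to 1.90 m:
(18.0/1.90)² = 89.75, so 16.3 × 89.75 = 1463 μGy/h.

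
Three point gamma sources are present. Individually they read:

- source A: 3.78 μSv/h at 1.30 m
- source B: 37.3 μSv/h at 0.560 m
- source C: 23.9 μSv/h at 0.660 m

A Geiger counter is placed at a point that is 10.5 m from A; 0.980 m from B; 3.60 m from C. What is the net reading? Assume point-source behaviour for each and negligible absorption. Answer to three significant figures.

Each source contributes Iᵢ·(dᵢ/rᵢ)²; contributions add.
A: 3.78 × (1.30/10.5)² = 0.05794 μSv/h
B: 37.3 × (0.560/0.980)² = 12.18 μSv/h
C: 23.9 × (0.660/3.60)² = 0.8033 μSv/h
Total = 0.05794 + 12.18 + 0.8033 = 13.04 μSv/h.

13.0 μSv/h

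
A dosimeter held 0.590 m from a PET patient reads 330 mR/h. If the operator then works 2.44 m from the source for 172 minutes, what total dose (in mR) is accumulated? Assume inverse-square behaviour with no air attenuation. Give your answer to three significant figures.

Since intensity falls as 1/r², rate at 2.44 m:
330 × (0.590/2.44)² = 330 × 0.05847 = 19.30 mR/h.
Dose = rate × time = 19.30 mR/h × 2.867 h = 55.33 mR.

55.3 mR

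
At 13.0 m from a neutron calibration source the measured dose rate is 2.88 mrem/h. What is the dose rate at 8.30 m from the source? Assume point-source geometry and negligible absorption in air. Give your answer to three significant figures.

By the inverse-square law, scaling from 13.0 m to 8.30 m:
(13.0/8.30)² = 2.453, so 2.88 × 2.453 = 7.065 mrem/h.

7.07 mrem/h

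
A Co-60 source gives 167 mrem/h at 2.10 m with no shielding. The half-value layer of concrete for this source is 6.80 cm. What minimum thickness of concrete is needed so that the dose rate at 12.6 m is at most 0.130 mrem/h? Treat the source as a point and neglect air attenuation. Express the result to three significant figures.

35.1 cm

At 12.6 m, distance alone gives (2.10/12.6)² = 0.02778, so 167 × 0.02778 = 4.639 mrem/h.
Further attenuation needed: 4.639/0.130 = 35.68.
n = log₂(35.68) = 5.157 half-value layers.
Thickness = 5.157 × 6.80 cm = 35.07 cm.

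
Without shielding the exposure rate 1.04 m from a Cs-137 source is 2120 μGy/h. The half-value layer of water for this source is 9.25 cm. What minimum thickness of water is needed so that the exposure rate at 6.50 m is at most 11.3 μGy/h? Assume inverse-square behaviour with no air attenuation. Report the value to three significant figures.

At 6.50 m, distance alone gives (1.04/6.50)² = 0.02560, so 2120 × 0.02560 = 54.27 μGy/h.
Further attenuation needed: 54.27/11.3 = 4.803.
n = log₂(4.803) = 2.264 half-value layers.
Thickness = 2.264 × 9.25 cm = 20.94 cm.

20.9 cm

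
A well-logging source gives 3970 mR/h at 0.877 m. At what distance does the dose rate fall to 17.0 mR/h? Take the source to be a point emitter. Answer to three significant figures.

Applying the 1/r² law, d₂ = d₁·√(I₁/I₂).
I₁/I₂ = 3970/17.0 = 233.5, so d₂ = 0.877 × √233.5 = 13.40 m.

13.4 m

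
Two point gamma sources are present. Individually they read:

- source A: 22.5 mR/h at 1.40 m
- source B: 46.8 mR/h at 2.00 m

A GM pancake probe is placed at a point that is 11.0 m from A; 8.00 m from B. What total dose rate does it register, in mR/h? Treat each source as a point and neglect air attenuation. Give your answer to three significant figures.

3.29 mR/h

Each source contributes Iᵢ·(dᵢ/rᵢ)²; contributions add.
A: 22.5 × (1.40/11.0)² = 0.3645 mR/h
B: 46.8 × (2.00/8.00)² = 2.925 mR/h
Total = 0.3645 + 2.925 = 3.289 mR/h.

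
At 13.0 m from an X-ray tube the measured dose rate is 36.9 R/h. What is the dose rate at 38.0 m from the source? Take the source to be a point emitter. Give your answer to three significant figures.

4.32 R/h

Using I₁d₁² = I₂d₂², scaling from 13.0 m to 38.0 m:
(13.0/38.0)² = 0.1170, so 36.9 × 0.1170 = 4.317 R/h.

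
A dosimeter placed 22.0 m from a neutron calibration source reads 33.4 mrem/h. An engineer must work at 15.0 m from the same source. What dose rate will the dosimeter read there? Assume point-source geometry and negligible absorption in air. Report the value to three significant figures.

By the inverse-square law, scaling from 22.0 m to 15.0 m:
33.4 × (22.0/15.0)² = 33.4 × 2.151 = 71.84 mrem/h.

71.8 mrem/h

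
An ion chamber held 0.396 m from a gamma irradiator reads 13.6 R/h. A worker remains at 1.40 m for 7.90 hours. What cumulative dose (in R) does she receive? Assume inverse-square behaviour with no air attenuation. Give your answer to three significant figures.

8.60 R

Intensity scales as (d₁/d₂)², so rate at 1.40 m:
(0.396/1.40)² = 0.08001, so 13.6 × 0.08001 = 1.088 R/h.
Dose = rate × time = 1.088 R/h × 7.900 h = 8.595 R.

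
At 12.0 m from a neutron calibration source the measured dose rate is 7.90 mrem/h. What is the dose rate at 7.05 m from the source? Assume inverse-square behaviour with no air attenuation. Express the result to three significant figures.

22.9 mrem/h

Since intensity falls as 1/r², scaling from 12.0 m to 7.05 m:
(12.0/7.05)² = 2.897, so 7.90 × 2.897 = 22.89 mrem/h.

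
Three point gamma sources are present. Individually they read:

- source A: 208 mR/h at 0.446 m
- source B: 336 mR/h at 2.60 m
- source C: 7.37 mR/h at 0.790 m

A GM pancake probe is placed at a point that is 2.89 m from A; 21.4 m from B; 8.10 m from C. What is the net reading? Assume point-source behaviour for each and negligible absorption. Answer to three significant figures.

9.98 mR/h

Each source contributes Iᵢ·(dᵢ/rᵢ)²; contributions add.
A: 208 × (0.446/2.89)² = 4.954 mR/h
B: 336 × (2.60/21.4)² = 4.960 mR/h
C: 7.37 × (0.790/8.10)² = 0.07011 mR/h
Total = 4.954 + 4.960 + 0.07011 = 9.984 mR/h.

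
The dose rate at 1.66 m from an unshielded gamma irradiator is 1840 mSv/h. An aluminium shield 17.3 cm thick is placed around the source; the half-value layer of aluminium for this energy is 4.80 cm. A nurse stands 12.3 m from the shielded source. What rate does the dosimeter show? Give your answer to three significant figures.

2.76 mSv/h

Distance alone: (1.66/12.3)² = 0.01821, so 1840 × 0.01821 = 33.51 mSv/h.
Shield: 17.3/4.80 = 3.604 half-value layers → attenuation 2^(−3.604) = 0.08224.
Combined: 33.51 × 0.08224 = 2.756 mSv/h.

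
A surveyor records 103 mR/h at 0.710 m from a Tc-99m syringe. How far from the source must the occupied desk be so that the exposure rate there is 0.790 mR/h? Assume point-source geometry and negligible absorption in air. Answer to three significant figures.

Since intensity falls as 1/r², d₂ = d₁·√(I₁/I₂).
I₁/I₂ = 103/0.790 = 130.4, so d₂ = 0.710 × √130.4 = 8.108 m.

8.11 m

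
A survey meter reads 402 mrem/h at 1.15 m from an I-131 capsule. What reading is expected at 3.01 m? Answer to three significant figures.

Since intensity falls as 1/r², the rate at 3.01 m is
402 × (1.15/3.01)² = 402 × 0.1460 = 58.69 mrem/h.

58.7 mrem/h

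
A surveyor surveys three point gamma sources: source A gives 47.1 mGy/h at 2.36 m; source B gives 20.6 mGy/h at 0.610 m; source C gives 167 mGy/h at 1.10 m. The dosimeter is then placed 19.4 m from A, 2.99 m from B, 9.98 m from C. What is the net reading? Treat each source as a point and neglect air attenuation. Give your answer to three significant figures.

3.58 mGy/h

Each source contributes Iᵢ·(dᵢ/rᵢ)²; contributions add.
A: 47.1 × (2.36/19.4)² = 0.6970 mGy/h
B: 20.6 × (0.610/2.99)² = 0.8574 mGy/h
C: 167 × (1.10/9.98)² = 2.029 mGy/h
Total = 0.6970 + 0.8574 + 2.029 = 3.583 mGy/h.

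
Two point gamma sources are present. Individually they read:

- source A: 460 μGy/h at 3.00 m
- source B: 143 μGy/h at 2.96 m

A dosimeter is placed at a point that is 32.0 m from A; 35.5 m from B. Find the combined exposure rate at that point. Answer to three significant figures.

5.04 μGy/h

Each source contributes Iᵢ·(dᵢ/rᵢ)²; contributions add.
A: 460 × (3.00/32.0)² = 4.043 μGy/h
B: 143 × (2.96/35.5)² = 0.9942 μGy/h
Total = 4.043 + 0.9942 = 5.037 μGy/h.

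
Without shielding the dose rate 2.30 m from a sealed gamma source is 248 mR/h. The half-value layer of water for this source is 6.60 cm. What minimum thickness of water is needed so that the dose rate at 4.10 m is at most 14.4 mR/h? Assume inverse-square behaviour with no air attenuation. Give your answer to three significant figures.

16.1 cm

At 4.10 m, distance alone gives 248 × (2.30/4.10)² = 248 × 0.3147 = 78.05 mR/h.
Further attenuation needed: 78.05/14.4 = 5.420.
n = log₂(5.420) = 2.438 half-value layers.
Thickness = 2.438 × 6.60 cm = 16.09 cm.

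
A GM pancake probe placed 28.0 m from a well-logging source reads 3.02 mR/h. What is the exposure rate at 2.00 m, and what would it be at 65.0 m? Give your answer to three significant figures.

592 mR/h; 0.560 mR/h

Using I₁d₁² = I₂d₂²,
At 2.00 m: 3.02 × (28.0/2.00)² = 3.02 × 196.0 = 591.9 mR/h
At 65.0 m: (2.00/65.0)² = 0.0009467, so 591.9 × 0.0009467 = 0.5604 mR/h.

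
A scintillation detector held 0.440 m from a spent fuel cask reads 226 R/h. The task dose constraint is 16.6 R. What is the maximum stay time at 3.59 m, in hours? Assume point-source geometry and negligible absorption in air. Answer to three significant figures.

4.89 h

Applying the 1/r² law, rate at 3.59 m:
(0.440/3.59)² = 0.01502, so 226 × 0.01502 = 3.395 R/h.
Stay time = 16.6 R ÷ 3.395 R/h = 4.890 h.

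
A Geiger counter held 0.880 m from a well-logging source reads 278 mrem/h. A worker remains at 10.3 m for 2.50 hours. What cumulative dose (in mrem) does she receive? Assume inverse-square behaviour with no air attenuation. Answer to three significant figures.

5.07 mrem

Applying the 1/r² law, rate at 10.3 m:
278 × (0.880/10.3)² = 278 × 0.007299 = 2.029 mrem/h.
Dose = rate × time = 2.029 mrem/h × 2.500 h = 5.072 mrem.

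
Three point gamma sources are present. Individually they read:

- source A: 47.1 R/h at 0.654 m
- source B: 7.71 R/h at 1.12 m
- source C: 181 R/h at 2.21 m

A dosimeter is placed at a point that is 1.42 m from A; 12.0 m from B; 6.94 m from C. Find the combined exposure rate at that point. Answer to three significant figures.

28.4 R/h

By superposition, sum each source's inverse-square contribution:
A: 47.1 × (0.654/1.42)² = 9.991 R/h
B: 7.71 × (1.12/12.0)² = 0.06716 R/h
C: 181 × (2.21/6.94)² = 18.35 R/h
Total = 9.991 + 0.06716 + 18.35 = 28.41 R/h.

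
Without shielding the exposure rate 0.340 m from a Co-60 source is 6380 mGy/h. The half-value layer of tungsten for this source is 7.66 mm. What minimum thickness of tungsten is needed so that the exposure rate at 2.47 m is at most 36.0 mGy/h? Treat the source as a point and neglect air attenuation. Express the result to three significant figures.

13.4 mm

At 2.47 m, distance alone gives (0.340/2.47)² = 0.01895, so 6380 × 0.01895 = 120.9 mGy/h.
Further attenuation needed: 120.9/36.0 = 3.358.
n = log₂(3.358) = 1.748 half-value layers.
Thickness = 1.748 × 7.66 mm = 13.39 mm.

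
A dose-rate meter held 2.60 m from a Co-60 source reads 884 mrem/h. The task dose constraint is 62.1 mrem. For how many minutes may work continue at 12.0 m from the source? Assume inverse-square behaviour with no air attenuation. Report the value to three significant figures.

Intensity scales as (d₁/d₂)², so rate at 12.0 m:
(2.60/12.0)² = 0.04694, so 884 × 0.04694 = 41.49 mrem/h.
Stay time = 62.1 mrem ÷ 41.49 mrem/h = 1.497 h = 89.82 min.

89.8 min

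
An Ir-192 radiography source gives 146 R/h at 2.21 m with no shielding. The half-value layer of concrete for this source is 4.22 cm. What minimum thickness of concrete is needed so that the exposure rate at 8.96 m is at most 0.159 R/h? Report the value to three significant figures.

At 8.96 m, distance alone gives 146 × (2.21/8.96)² = 146 × 0.06084 = 8.883 R/h.
Further attenuation needed: 8.883/0.159 = 55.87.
n = log₂(55.87) = 5.804 half-value layers.
Thickness = 5.804 × 4.22 cm = 24.49 cm.

24.5 cm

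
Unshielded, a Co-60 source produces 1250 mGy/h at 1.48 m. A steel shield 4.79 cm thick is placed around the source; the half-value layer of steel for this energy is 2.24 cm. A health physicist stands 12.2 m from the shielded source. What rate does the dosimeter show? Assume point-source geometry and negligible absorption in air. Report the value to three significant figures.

4.18 mGy/h

Distance alone: 1250 × (1.48/12.2)² = 1250 × 0.01472 = 18.40 mGy/h.
Shield: 4.79/2.24 = 2.138 half-value layers → attenuation 2^(−2.138) = 0.2272.
Combined: 18.40 × 0.2272 = 4.180 mGy/h.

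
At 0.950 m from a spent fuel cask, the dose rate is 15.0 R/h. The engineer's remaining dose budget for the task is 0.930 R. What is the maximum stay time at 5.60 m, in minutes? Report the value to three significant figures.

Since intensity falls as 1/r², rate at 5.60 m:
15.0 × (0.950/5.60)² = 15.0 × 0.02878 = 0.4317 R/h.
Stay time = 0.930 R ÷ 0.4317 R/h = 2.154 h = 129.2 min.

129 min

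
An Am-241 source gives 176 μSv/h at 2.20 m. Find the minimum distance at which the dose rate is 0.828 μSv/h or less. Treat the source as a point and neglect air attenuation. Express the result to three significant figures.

32.1 m

Intensity scales as (d₁/d₂)², so d₂ = d₁·√(I₁/I₂).
I₁/I₂ = 176/0.828 = 212.6, so d₂ = 2.20 × √212.6 = 32.08 m.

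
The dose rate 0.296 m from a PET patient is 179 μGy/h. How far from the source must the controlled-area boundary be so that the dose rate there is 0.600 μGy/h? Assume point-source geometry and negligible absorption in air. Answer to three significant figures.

Intensity scales as (d₁/d₂)², so d₂ = d₁·√(I₁/I₂).
I₁/I₂ = 179/0.600 = 298.3, so d₂ = 0.296 × √298.3 = 5.112 m.

5.11 m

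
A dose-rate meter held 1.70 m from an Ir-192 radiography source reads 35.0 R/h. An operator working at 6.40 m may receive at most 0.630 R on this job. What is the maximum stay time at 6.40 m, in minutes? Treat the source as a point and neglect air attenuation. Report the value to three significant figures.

15.3 min

By the inverse-square law, rate at 6.40 m:
35.0 × (1.70/6.40)² = 35.0 × 0.07056 = 2.470 R/h.
Stay time = 0.630 R ÷ 2.470 R/h = 0.2551 h = 15.31 min.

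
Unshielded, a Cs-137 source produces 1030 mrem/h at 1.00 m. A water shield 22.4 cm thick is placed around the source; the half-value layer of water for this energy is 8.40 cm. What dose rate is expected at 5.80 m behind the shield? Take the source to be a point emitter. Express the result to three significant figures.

Distance alone: (1.00/5.80)² = 0.02973, so 1030 × 0.02973 = 30.62 mrem/h.
Shield: 22.4/8.40 = 2.667 half-value layers → attenuation 2^(−2.667) = 0.1575.
Combined: 30.62 × 0.1575 = 4.823 mrem/h.

4.82 mrem/h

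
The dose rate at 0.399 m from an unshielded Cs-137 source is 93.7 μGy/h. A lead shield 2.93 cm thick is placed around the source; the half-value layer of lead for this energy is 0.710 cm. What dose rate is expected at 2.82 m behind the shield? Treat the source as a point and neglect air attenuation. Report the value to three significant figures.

0.107 μGy/h

Distance alone: (0.399/2.82)² = 0.02002, so 93.7 × 0.02002 = 1.876 μGy/h.
Shield: 2.93/0.710 = 4.127 half-value layers → attenuation 2^(−4.127) = 0.05723.
Combined: 1.876 × 0.05723 = 0.1074 μGy/h.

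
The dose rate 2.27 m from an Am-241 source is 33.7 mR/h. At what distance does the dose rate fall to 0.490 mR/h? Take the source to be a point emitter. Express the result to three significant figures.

18.8 m

Using I₁d₁² = I₂d₂², d₂ = d₁·√(I₁/I₂).
I₁/I₂ = 33.7/0.490 = 68.78, so d₂ = 2.27 × √68.78 = 18.83 m.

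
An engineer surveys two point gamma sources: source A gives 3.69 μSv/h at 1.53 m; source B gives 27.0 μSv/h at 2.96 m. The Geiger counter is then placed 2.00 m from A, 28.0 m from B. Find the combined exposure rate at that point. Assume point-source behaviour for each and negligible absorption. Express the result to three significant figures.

Each source contributes Iᵢ·(dᵢ/rᵢ)²; contributions add.
A: 3.69 × (1.53/2.00)² = 2.159 μSv/h
B: 27.0 × (2.96/28.0)² = 0.3017 μSv/h
Total = 2.159 + 0.3017 = 2.461 μSv/h.

2.46 μSv/h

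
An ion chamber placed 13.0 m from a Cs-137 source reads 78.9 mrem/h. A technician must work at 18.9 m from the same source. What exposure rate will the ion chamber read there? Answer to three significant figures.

Intensity scales as (d₁/d₂)², so scaling from 13.0 m to 18.9 m:
(13.0/18.9)² = 0.4731, so 78.9 × 0.4731 = 37.33 mrem/h.

37.3 mrem/h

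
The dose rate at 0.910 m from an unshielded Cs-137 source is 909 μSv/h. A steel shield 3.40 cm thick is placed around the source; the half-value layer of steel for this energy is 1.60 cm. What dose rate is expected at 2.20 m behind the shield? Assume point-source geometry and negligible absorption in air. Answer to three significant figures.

Distance alone: 909 × (0.910/2.20)² = 909 × 0.1711 = 155.5 μSv/h.
Shield: 3.40/1.60 = 2.125 half-value layers → attenuation 2^(−2.125) = 0.2293.
Combined: 155.5 × 0.2293 = 35.66 μSv/h.

35.7 μSv/h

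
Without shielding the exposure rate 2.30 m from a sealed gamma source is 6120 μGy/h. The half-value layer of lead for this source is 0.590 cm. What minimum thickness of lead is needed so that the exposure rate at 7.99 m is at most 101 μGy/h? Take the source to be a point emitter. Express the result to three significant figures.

At 7.99 m, distance alone gives (2.30/7.99)² = 0.08286, so 6120 × 0.08286 = 507.1 μGy/h.
Further attenuation needed: 507.1/101 = 5.021.
n = log₂(5.021) = 2.328 half-value layers.
Thickness = 2.328 × 0.590 cm = 1.374 cm.

1.37 cm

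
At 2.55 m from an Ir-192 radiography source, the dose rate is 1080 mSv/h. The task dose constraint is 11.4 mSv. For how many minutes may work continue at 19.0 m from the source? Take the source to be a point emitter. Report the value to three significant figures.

35.2 min

Using I₁d₁² = I₂d₂², rate at 19.0 m:
1080 × (2.55/19.0)² = 1080 × 0.01801 = 19.45 mSv/h.
Stay time = 11.4 mSv ÷ 19.45 mSv/h = 0.5861 h = 35.17 min.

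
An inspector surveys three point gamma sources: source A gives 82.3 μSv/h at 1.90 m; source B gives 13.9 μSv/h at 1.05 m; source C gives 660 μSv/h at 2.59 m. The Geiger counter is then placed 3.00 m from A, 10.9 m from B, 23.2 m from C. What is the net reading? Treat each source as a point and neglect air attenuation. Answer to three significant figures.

By superposition, sum each source's inverse-square contribution:
A: 82.3 × (1.90/3.00)² = 33.01 μSv/h
B: 13.9 × (1.05/10.9)² = 0.1290 μSv/h
C: 660 × (2.59/23.2)² = 8.226 μSv/h
Total = 33.01 + 0.1290 + 8.226 = 41.37 μSv/h.

41.4 μSv/h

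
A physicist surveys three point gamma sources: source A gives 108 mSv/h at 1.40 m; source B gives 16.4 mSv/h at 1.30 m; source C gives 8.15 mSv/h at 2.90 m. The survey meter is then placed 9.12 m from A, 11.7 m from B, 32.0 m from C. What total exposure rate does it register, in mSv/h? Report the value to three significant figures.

By superposition, sum each source's inverse-square contribution:
A: 108 × (1.40/9.12)² = 2.545 mSv/h
B: 16.4 × (1.30/11.7)² = 0.2025 mSv/h
C: 8.15 × (2.90/32.0)² = 0.06694 mSv/h
Total = 2.545 + 0.2025 + 0.06694 = 2.814 mSv/h.

2.81 mSv/h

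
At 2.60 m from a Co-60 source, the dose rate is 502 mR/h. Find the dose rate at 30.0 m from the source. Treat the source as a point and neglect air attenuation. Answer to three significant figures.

Intensity scales as (d₁/d₂)², so the rate at 30.0 m is
(2.60/30.0)² = 0.007511, so 502 × 0.007511 = 3.771 mR/h.

3.77 mR/h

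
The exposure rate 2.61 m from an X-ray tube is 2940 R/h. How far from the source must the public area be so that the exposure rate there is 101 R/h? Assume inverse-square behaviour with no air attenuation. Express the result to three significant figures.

Intensity scales as (d₁/d₂)², so d₂ = d₁·√(I₁/I₂).
I₁/I₂ = 2940/101 = 29.11, so d₂ = 2.61 × √29.11 = 14.08 m.

14.1 m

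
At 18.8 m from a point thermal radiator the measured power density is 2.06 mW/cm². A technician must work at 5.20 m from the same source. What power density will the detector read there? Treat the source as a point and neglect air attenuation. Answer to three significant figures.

26.9 mW/cm²

By the inverse-square law, scaling from 18.8 m to 5.20 m:
(18.8/5.20)² = 13.07, so 2.06 × 13.07 = 26.92 mW/cm².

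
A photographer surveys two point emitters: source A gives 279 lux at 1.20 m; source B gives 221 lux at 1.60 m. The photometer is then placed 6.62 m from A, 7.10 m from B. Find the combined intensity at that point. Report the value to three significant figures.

Each source contributes Iᵢ·(dᵢ/rᵢ)²; contributions add.
A: 279 × (1.20/6.62)² = 9.167 lux
B: 221 × (1.60/7.10)² = 11.22 lux
Total = 9.167 + 11.22 = 20.39 lux.

20.4 lux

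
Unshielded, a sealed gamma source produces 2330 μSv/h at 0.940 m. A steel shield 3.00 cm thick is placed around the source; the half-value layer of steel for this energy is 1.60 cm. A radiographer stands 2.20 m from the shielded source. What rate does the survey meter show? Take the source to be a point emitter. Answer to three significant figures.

Distance alone: (0.940/2.20)² = 0.1826, so 2330 × 0.1826 = 425.5 μSv/h.
Shield: 3.00/1.60 = 1.875 half-value layers → attenuation 2^(−1.875) = 0.2726.
Combined: 425.5 × 0.2726 = 116.0 μSv/h.

116 μSv/h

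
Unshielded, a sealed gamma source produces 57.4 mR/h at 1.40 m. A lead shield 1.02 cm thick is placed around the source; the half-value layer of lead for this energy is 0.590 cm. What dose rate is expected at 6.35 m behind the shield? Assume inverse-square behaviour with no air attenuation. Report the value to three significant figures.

0.842 mR/h

Distance alone: 57.4 × (1.40/6.35)² = 57.4 × 0.04861 = 2.790 mR/h.
Shield: 1.02/0.590 = 1.729 half-value layers → attenuation 2^(−1.729) = 0.3017.
Combined: 2.790 × 0.3017 = 0.8417 mR/h.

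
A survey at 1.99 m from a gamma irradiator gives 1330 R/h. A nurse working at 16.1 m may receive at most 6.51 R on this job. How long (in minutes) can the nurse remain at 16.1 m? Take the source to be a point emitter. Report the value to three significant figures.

Using I₁d₁² = I₂d₂², rate at 16.1 m:
1330 × (1.99/16.1)² = 1330 × 0.01528 = 20.32 R/h.
Stay time = 6.51 R ÷ 20.32 R/h = 0.3204 h = 19.22 min.

19.2 min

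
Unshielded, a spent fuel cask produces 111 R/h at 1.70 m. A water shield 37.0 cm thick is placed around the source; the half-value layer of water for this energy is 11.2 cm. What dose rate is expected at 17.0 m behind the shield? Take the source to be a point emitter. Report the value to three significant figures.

Distance alone: 111 × (1.70/17.0)² = 111 × 0.01000 = 1.110 R/h.
Shield: 37.0/11.2 = 3.304 half-value layers → attenuation 2^(−3.304) = 0.1013.
Combined: 1.110 × 0.1013 = 0.1124 R/h.

0.112 R/h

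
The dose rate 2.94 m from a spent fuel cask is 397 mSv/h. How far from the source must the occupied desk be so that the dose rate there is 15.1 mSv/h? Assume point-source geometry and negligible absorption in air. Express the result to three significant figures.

Using I₁d₁² = I₂d₂², d₂ = d₁·√(I₁/I₂).
I₁/I₂ = 397/15.1 = 26.29, so d₂ = 2.94 × √26.29 = 15.07 m.

15.1 m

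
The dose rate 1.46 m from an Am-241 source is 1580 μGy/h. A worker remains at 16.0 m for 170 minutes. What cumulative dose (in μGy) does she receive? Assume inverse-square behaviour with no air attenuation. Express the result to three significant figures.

37.3 μGy

Applying the 1/r² law, rate at 16.0 m:
1580 × (1.46/16.0)² = 1580 × 0.008327 = 13.16 μGy/h.
Dose = rate × time = 13.16 μGy/h × 2.833 h = 37.28 μGy.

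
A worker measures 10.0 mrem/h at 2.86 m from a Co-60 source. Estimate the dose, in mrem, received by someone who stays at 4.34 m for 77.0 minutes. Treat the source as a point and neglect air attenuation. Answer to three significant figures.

Intensity scales as (d₁/d₂)², so rate at 4.34 m:
10.0 × (2.86/4.34)² = 10.0 × 0.4343 = 4.343 mrem/h.
Dose = rate × time = 4.343 mrem/h × 1.283 h = 5.572 mrem.

5.57 mrem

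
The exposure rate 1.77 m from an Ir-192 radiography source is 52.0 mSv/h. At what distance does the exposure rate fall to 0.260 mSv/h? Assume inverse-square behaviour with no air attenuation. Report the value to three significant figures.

25.0 m

Applying the 1/r² law, d₂ = d₁·√(I₁/I₂).
I₁/I₂ = 52.0/0.260 = 200.0, so d₂ = 1.77 × √200.0 = 25.03 m.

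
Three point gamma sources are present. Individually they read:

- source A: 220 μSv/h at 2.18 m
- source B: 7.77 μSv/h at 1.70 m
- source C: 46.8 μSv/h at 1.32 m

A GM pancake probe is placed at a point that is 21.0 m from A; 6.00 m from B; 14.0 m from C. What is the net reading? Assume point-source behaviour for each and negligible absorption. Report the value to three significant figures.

3.41 μSv/h

Each source contributes Iᵢ·(dᵢ/rᵢ)²; contributions add.
A: 220 × (2.18/21.0)² = 2.371 μSv/h
B: 7.77 × (1.70/6.00)² = 0.6238 μSv/h
C: 46.8 × (1.32/14.0)² = 0.4160 μSv/h
Total = 2.371 + 0.6238 + 0.4160 = 3.411 μSv/h.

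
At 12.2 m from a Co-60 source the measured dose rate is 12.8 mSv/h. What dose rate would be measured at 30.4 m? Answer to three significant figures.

2.06 mSv/h

Using I₁d₁² = I₂d₂², scaling from 12.2 m to 30.4 m:
12.8 × (12.2/30.4)² = 12.8 × 0.1611 = 2.062 mSv/h.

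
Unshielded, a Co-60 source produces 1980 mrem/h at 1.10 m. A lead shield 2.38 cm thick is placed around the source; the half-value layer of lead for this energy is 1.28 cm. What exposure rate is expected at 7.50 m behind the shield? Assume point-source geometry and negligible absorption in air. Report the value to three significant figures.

Distance alone: 1980 × (1.10/7.50)² = 1980 × 0.02151 = 42.59 mrem/h.
Shield: 2.38/1.28 = 1.859 half-value layers → attenuation 2^(−1.859) = 0.2757.
Combined: 42.59 × 0.2757 = 11.74 mrem/h.

11.7 mrem/h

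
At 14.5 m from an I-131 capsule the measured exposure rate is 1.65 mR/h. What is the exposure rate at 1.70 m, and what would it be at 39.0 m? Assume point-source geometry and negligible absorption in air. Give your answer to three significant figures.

120 mR/h; 0.228 mR/h

Using I₁d₁² = I₂d₂²,
At 1.70 m: 1.65 × (14.5/1.70)² = 1.65 × 72.75 = 120.0 mR/h
At 39.0 m: (1.70/39.0)² = 0.001900, so 120.0 × 0.001900 = 0.2280 mR/h.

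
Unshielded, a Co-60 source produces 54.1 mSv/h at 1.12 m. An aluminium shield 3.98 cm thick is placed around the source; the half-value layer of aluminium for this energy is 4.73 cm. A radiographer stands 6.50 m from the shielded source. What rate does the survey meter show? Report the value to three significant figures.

Distance alone: (1.12/6.50)² = 0.02969, so 54.1 × 0.02969 = 1.606 mSv/h.
Shield: 3.98/4.73 = 0.8414 half-value layers → attenuation 2^(−0.8414) = 0.5581.
Combined: 1.606 × 0.5581 = 0.8963 mSv/h.

0.896 mSv/h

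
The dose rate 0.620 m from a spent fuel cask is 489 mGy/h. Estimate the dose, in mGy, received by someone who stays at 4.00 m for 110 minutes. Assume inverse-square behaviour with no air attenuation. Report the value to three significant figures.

21.5 mGy

Since intensity falls as 1/r², rate at 4.00 m:
489 × (0.620/4.00)² = 489 × 0.02403 = 11.75 mGy/h.
Dose = rate × time = 11.75 mGy/h × 1.833 h = 21.54 mGy.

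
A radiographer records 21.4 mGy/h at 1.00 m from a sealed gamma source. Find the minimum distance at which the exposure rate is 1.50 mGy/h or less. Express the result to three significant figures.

Using I₁d₁² = I₂d₂², d₂ = d₁·√(I₁/I₂).
I₁/I₂ = 21.4/1.50 = 14.27, so d₂ = 1.00 × √14.27 = 3.778 m.

3.78 m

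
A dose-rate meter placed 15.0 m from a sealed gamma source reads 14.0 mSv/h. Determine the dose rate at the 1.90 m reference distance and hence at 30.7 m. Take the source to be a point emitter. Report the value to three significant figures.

Applying the 1/r² law,
At 1.90 m: (15.0/1.90)² = 62.33, so 14.0 × 62.33 = 872.6 mSv/h
At 30.7 m: (1.90/30.7)² = 0.003830, so 872.6 × 0.003830 = 3.342 mSv/h.

873 mSv/h; 3.34 mSv/h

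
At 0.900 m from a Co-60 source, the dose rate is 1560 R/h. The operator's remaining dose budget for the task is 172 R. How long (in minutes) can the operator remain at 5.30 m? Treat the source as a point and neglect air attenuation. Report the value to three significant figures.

By the inverse-square law, rate at 5.30 m:
1560 × (0.900/5.30)² = 1560 × 0.02884 = 44.99 R/h.
Stay time = 172 R ÷ 44.99 R/h = 3.823 h = 229.4 min.

229 min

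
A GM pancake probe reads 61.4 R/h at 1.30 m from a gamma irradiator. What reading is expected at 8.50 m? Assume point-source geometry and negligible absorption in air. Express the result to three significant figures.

Using I₁d₁² = I₂d₂², the rate at 8.50 m is
(1.30/8.50)² = 0.02339, so 61.4 × 0.02339 = 1.436 R/h.

1.44 R/h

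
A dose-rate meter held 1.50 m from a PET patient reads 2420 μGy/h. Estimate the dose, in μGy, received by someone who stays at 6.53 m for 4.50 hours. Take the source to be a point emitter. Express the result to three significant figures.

575 μGy

By the inverse-square law, rate at 6.53 m:
(1.50/6.53)² = 0.05277, so 2420 × 0.05277 = 127.7 μGy/h.
Dose = rate × time = 127.7 μGy/h × 4.500 h = 574.6 μGy.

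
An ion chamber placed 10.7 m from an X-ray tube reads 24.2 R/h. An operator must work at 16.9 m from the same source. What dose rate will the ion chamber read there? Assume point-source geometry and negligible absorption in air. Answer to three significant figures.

By the inverse-square law, scaling from 10.7 m to 16.9 m:
24.2 × (10.7/16.9)² = 24.2 × 0.4009 = 9.702 R/h.

9.70 R/h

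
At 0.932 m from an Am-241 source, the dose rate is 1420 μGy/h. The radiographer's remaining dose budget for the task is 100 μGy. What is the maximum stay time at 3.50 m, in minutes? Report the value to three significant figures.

59.6 min

Since intensity falls as 1/r², rate at 3.50 m:
1420 × (0.932/3.50)² = 1420 × 0.07091 = 100.7 μGy/h.
Stay time = 100 μGy ÷ 100.7 μGy/h = 0.9930 h = 59.58 min.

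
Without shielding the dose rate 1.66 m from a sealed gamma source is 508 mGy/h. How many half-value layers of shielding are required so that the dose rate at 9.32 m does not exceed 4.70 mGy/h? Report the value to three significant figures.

1.78 half-value layers

At 9.32 m, distance alone gives 508 × (1.66/9.32)² = 508 × 0.03172 = 16.11 mGy/h.
Further attenuation needed: 16.11/4.70 = 3.428.
n = log₂(3.428) = 1.777 half-value layers.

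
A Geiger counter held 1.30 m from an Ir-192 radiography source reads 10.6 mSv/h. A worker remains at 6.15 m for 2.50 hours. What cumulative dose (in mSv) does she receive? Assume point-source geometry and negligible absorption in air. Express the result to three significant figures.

1.18 mSv

By the inverse-square law, rate at 6.15 m:
(1.30/6.15)² = 0.04468, so 10.6 × 0.04468 = 0.4736 mSv/h.
Dose = rate × time = 0.4736 mSv/h × 2.500 h = 1.184 mSv.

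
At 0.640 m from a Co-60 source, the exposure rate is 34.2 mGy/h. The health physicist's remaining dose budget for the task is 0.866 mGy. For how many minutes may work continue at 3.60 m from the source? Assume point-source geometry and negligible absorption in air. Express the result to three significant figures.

Since intensity falls as 1/r², rate at 3.60 m:
34.2 × (0.640/3.60)² = 34.2 × 0.03160 = 1.081 mGy/h.
Stay time = 0.866 mGy ÷ 1.081 mGy/h = 0.8011 h = 48.07 min.

48.1 min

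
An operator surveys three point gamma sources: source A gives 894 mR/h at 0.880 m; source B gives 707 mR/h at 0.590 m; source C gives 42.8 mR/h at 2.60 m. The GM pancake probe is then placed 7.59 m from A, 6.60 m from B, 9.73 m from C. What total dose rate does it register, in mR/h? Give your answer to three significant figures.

20.7 mR/h

Each source contributes Iᵢ·(dᵢ/rᵢ)²; contributions add.
A: 894 × (0.880/7.59)² = 12.02 mR/h
B: 707 × (0.590/6.60)² = 5.650 mR/h
C: 42.8 × (2.60/9.73)² = 3.056 mR/h
Total = 12.02 + 5.650 + 3.056 = 20.73 mR/h.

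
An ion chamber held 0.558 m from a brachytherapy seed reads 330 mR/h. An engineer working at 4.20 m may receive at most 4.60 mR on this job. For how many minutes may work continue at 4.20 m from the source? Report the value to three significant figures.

47.4 min

Since intensity falls as 1/r², rate at 4.20 m:
330 × (0.558/4.20)² = 330 × 0.01765 = 5.824 mR/h.
Stay time = 4.60 mR ÷ 5.824 mR/h = 0.7898 h = 47.39 min.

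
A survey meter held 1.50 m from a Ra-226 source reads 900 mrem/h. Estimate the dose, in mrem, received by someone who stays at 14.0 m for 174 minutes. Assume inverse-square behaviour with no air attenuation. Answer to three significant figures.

Since intensity falls as 1/r², rate at 14.0 m:
900 × (1.50/14.0)² = 900 × 0.01148 = 10.33 mrem/h.
Dose = rate × time = 10.33 mrem/h × 2.900 h = 29.96 mrem.

30.0 mrem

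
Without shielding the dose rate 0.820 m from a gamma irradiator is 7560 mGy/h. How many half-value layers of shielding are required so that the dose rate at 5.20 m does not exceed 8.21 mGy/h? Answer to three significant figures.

4.52 half-value layers

At 5.20 m, distance alone gives (0.820/5.20)² = 0.02487, so 7560 × 0.02487 = 188.0 mGy/h.
Further attenuation needed: 188.0/8.21 = 22.90.
n = log₂(22.90) = 4.517 half-value layers.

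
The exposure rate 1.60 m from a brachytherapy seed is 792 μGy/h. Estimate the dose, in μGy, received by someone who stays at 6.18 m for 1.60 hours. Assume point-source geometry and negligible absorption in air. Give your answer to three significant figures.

84.9 μGy

Since intensity falls as 1/r², rate at 6.18 m:
792 × (1.60/6.18)² = 792 × 0.06703 = 53.09 μGy/h.
Dose = rate × time = 53.09 μGy/h × 1.600 h = 84.94 μGy.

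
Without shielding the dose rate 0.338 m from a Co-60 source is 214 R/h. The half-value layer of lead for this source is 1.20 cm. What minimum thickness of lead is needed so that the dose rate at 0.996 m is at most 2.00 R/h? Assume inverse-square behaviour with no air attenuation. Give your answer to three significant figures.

4.35 cm

At 0.996 m, distance alone gives (0.338/0.996)² = 0.1152, so 214 × 0.1152 = 24.65 R/h.
Further attenuation needed: 24.65/2.00 = 12.32.
n = log₂(12.32) = 3.623 half-value layers.
Thickness = 3.623 × 1.20 cm = 4.348 cm.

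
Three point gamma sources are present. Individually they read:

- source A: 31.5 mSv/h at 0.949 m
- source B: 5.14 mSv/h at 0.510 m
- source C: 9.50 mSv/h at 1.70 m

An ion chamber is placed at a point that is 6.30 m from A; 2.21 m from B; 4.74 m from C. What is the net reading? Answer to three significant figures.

By superposition, sum each source's inverse-square contribution:
A: 31.5 × (0.949/6.30)² = 0.7148 mSv/h
B: 5.14 × (0.510/2.21)² = 0.2737 mSv/h
C: 9.50 × (1.70/4.74)² = 1.222 mSv/h
Total = 0.7148 + 0.2737 + 1.222 = 2.211 mSv/h.

2.21 mSv/h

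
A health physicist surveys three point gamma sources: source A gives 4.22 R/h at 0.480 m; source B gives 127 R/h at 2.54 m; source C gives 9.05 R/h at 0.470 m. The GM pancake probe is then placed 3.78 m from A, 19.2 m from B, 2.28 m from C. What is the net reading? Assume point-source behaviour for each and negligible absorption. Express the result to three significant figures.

Each source contributes Iᵢ·(dᵢ/rᵢ)²; contributions add.
A: 4.22 × (0.480/3.78)² = 0.06805 R/h
B: 127 × (2.54/19.2)² = 2.223 R/h
C: 9.05 × (0.470/2.28)² = 0.3846 R/h
Total = 0.06805 + 2.223 + 0.3846 = 2.676 R/h.

2.68 R/h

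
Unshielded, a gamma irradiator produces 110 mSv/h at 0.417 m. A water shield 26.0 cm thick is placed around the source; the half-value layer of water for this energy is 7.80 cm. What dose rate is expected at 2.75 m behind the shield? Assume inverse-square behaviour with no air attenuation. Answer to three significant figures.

0.251 mSv/h

Distance alone: 110 × (0.417/2.75)² = 110 × 0.02299 = 2.529 mSv/h.
Shield: 26.0/7.80 = 3.333 half-value layers → attenuation 2^(−3.333) = 0.09924.
Combined: 2.529 × 0.09924 = 0.2510 mSv/h.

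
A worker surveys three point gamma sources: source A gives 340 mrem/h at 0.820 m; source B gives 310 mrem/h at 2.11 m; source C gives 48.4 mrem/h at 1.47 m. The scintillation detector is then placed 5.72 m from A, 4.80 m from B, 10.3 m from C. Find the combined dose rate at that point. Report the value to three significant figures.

Each source contributes Iᵢ·(dᵢ/rᵢ)²; contributions add.
A: 340 × (0.820/5.72)² = 6.987 mrem/h
B: 310 × (2.11/4.80)² = 59.90 mrem/h
C: 48.4 × (1.47/10.3)² = 0.9858 mrem/h
Total = 6.987 + 59.90 + 0.9858 = 67.87 mrem/h.

67.9 mrem/h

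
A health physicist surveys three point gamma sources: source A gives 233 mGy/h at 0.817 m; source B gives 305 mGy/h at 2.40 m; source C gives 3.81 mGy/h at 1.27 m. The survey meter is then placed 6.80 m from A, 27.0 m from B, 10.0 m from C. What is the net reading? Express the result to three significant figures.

5.83 mGy/h

Each source contributes Iᵢ·(dᵢ/rᵢ)²; contributions add.
A: 233 × (0.817/6.80)² = 3.363 mGy/h
B: 305 × (2.40/27.0)² = 2.410 mGy/h
C: 3.81 × (1.27/10.0)² = 0.06145 mGy/h
Total = 3.363 + 2.410 + 0.06145 = 5.834 mGy/h.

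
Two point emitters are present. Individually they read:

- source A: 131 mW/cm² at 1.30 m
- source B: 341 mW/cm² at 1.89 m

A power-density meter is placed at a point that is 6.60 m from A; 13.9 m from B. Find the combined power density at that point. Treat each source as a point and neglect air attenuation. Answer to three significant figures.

Each source contributes Iᵢ·(dᵢ/rᵢ)²; contributions add.
A: 131 × (1.30/6.60)² = 5.082 mW/cm²
B: 341 × (1.89/13.9)² = 6.304 mW/cm²
Total = 5.082 + 6.304 = 11.39 mW/cm².

11.4 mW/cm²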